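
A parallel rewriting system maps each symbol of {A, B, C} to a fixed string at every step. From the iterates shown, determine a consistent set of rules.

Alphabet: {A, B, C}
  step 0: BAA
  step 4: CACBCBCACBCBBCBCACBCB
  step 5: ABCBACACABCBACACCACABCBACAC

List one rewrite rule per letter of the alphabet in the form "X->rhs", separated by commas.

  step 4 ⇒ step 5: CACBCBCACBCBBCBCACBCB ⇒ A·BCB·A·C·A·C·A·BCB·A·C·A·C·C·A·C·A·BCB·A·C·A·C
    A ↦ BCB
    B ↦ C
    C ↦ A

A->BCB, B->C, C->A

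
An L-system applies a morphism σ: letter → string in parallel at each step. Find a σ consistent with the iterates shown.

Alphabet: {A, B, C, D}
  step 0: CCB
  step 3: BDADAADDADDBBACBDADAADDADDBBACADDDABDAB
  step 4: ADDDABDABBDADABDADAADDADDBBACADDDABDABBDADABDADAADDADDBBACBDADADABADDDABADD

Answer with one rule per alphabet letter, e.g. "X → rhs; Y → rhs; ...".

A->B, B->ADD, C->BAC, D->DA

  step 3 ⇒ step 4: BDADAADDADDBBACBDADAADDADDBBACADDDABDAB ⇒ ADD·DA·B·DA·B·B·DA·DA·B·DA·DA·ADD·ADD·B·BAC·ADD·DA·B·DA·B·B·DA·DA·B·DA·DA·ADD·ADD·B·BAC·B·DA·DA·DA·B·ADD·DA·B·ADD
    A ↦ B
    B ↦ ADD
    C ↦ BAC
    D ↦ DA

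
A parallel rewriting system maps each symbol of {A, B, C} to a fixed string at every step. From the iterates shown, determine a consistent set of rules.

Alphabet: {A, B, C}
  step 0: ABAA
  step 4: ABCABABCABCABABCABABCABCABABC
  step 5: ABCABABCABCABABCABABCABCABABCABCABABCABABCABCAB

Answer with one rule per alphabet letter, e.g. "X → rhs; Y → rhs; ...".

A->AB, B->C, C->AB

  step 4 ⇒ step 5: ABCABABCABCABABCABABCABCABABC ⇒ AB·C·AB·AB·C·AB·C·AB·AB·C·AB·AB·C·AB·C·AB·AB·C·AB·C·AB·AB·C·AB·AB·C·AB·C·AB
    A ↦ AB
    B ↦ C
    C ↦ AB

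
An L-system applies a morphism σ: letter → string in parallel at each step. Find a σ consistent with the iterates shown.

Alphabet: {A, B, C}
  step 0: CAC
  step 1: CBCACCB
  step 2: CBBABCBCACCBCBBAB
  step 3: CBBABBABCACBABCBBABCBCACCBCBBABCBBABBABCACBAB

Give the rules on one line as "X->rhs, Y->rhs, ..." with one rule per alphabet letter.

  step 2 ⇒ step 3: CBBABCBCACCBCBBAB ⇒ CB·BAB·BAB·CAC·BAB·CB·BAB·CB·CAC·CB·CB·BAB·CB·BAB·BAB·CAC·BAB
    A ↦ CAC
    B ↦ BAB
    C ↦ CB

A->CAC, B->BAB, C->CB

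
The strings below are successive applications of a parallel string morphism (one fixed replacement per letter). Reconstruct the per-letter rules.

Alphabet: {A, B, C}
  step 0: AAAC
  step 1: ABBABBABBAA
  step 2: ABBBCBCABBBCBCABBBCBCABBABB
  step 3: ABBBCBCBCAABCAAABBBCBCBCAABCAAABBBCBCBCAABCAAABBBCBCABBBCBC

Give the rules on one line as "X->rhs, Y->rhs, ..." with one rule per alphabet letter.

  step 2 ⇒ step 3: ABBBCBCABBBCBCABBBCBCABBABB ⇒ ABB·BC·BC·BC·AA·BC·AA·ABB·BC·BC·BC·AA·BC·AA·ABB·BC·BC·BC·AA·BC·AA·ABB·BC·BC·ABB·BC·BC
    A ↦ ABB
    B ↦ BC
    C ↦ AA

A->ABB, B->BC, C->AA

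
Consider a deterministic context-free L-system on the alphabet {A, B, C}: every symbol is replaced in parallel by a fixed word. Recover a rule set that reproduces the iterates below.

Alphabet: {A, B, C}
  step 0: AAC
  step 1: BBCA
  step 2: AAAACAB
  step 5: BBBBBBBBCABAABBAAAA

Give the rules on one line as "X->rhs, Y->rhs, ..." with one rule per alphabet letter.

A->B, B->AA, C->CA

  step 1 ⇒ step 2: BBCA ⇒ AA·AA·CA·B
    A ↦ B
    B ↦ AA
    C ↦ CA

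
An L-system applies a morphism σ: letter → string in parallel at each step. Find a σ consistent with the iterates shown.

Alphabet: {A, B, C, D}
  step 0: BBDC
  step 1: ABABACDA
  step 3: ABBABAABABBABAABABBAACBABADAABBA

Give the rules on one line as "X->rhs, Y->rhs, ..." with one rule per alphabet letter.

  step 0 ⇒ step 1: BBDC ⇒ AB·AB·AC·DA
    B ↦ AB
    C ↦ DA
    D ↦ AC
    A ↦ BA  (constrained at step 1)

A->BA, B->AB, C->DA, D->AC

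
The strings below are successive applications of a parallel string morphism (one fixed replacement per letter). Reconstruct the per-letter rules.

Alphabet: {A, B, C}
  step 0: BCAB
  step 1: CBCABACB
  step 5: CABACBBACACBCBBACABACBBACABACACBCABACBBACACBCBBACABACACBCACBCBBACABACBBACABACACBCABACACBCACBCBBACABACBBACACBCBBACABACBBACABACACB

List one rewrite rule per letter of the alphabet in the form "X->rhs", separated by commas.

  step 0 ⇒ step 1: BCAB ⇒ CB·CA·BA·CB
    A ↦ BA
    B ↦ CB
    C ↦ CA

A->BA, B->CB, C->CA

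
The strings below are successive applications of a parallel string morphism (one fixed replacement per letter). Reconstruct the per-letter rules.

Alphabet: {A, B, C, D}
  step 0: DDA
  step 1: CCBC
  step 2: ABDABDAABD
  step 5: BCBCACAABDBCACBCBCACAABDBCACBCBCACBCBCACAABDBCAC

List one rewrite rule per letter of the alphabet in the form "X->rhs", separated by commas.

  step 1 ⇒ step 2: CCBC ⇒ ABD·ABD·A·ABD
    B ↦ A
    C ↦ ABD
  step 0 ⇒ step 1: DDA ⇒ C·C·BC
    A ↦ BC
  step 0 ⇒ step 1: DDA ⇒ C·C·BC
    D ↦ C

A->BC, B->A, C->ABD, D->C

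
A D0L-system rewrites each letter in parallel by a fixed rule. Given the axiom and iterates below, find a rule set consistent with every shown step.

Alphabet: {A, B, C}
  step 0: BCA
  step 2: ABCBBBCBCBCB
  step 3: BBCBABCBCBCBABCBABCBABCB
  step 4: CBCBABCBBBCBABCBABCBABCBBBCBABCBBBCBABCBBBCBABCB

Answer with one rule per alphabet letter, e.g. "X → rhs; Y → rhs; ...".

A->BB, B->CB, C->AB

  step 3 ⇒ step 4: BBCBABCBCBCBABCBABCBABCB ⇒ CB·CB·AB·CB·BB·CB·AB·CB·AB·CB·AB·CB·BB·CB·AB·CB·BB·CB·AB·CB·BB·CB·AB·CB
    A ↦ BB
    B ↦ CB
    C ↦ AB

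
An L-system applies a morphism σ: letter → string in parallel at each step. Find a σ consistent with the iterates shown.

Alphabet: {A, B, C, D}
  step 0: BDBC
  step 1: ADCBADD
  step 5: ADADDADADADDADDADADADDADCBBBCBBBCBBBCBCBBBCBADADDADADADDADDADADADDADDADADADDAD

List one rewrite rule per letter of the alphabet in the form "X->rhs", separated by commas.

  step 0 ⇒ step 1: BDBC ⇒ AD·CB·AD·D
    B ↦ AD
    C ↦ D
    D ↦ CB
    A ↦ BB  (constrained at step 1)

A->BB, B->AD, C->D, D->CB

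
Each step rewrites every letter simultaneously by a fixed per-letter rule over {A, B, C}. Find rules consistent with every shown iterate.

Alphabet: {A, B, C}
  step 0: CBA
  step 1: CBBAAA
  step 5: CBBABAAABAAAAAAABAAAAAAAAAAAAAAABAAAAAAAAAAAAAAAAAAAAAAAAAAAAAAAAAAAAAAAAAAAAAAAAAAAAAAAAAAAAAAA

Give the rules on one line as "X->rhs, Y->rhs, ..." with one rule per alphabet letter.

  step 0 ⇒ step 1: CBA ⇒ CB·BA·AA
    A ↦ AA
    B ↦ BA
    C ↦ CB

A->AA, B->BA, C->CB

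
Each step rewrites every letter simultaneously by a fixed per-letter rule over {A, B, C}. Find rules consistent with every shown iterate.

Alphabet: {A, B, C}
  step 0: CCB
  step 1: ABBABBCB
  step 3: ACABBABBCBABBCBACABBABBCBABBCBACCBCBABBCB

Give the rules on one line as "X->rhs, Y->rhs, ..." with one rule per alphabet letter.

  step 0 ⇒ step 1: CCB ⇒ ABB·ABB·CB
    B ↦ CB
    C ↦ ABB
    A ↦ AC  (constrained at step 1)

A->AC, B->CB, C->ABB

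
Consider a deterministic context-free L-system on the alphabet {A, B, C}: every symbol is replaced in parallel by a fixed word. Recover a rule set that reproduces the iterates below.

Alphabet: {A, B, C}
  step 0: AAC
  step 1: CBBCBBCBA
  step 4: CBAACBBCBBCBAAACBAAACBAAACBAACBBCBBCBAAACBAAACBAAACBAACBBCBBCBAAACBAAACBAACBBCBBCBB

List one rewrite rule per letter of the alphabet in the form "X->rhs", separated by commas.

A->CBB, B->A, C->CBA

  step 0 ⇒ step 1: AAC ⇒ CBB·CBB·CBA
    A ↦ CBB
    C ↦ CBA
    B ↦ A  (constrained at step 1)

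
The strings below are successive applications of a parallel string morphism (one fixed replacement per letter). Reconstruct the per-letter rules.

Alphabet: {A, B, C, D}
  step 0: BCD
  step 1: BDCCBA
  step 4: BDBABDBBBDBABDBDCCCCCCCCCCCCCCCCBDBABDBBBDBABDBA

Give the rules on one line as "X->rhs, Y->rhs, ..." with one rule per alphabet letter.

A->BB, B->BD, C->CC, D->BA

  step 0 ⇒ step 1: BCD ⇒ BD·CC·BA
    B ↦ BD
    C ↦ CC
    D ↦ BA
    A ↦ BB  (constrained at step 1)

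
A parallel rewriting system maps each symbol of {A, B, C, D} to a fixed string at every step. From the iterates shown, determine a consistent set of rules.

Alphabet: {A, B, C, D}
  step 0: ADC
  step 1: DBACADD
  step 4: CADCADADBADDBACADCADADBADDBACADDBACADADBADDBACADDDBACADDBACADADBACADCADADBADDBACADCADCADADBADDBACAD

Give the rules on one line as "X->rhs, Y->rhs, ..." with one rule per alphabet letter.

A->DBA, B->A, C->D, D->CAD

  step 0 ⇒ step 1: ADC ⇒ DBA·CAD·D
    A ↦ DBA
    C ↦ D
    D ↦ CAD
    B ↦ A  (constrained at step 1)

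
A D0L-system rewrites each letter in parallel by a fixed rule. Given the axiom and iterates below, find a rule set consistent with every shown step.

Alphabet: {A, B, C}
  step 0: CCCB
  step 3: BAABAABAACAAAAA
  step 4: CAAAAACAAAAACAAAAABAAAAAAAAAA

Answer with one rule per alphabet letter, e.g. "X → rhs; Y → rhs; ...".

  step 3 ⇒ step 4: BAABAABAACAAAAA ⇒ CA·AA·AA·CA·AA·AA·CA·AA·AA·B·AA·AA·AA·AA·AA
    A ↦ AA
    B ↦ CA
    C ↦ B

A->AA, B->CA, C->B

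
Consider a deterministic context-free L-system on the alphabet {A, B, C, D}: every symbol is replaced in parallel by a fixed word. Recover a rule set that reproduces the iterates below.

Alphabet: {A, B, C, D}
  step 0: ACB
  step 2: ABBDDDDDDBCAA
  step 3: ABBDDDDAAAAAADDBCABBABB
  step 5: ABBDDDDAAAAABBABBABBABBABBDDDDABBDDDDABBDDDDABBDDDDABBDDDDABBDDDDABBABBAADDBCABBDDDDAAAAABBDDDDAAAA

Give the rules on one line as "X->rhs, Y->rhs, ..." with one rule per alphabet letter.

A->ABB, B->DD, C->BC, D->A

  step 2 ⇒ step 3: ABBDDDDDDBCAA ⇒ ABB·DD·DD·A·A·A·A·A·A·DD·BC·ABB·ABB
    A ↦ ABB
    B ↦ DD
    C ↦ BC
    D ↦ A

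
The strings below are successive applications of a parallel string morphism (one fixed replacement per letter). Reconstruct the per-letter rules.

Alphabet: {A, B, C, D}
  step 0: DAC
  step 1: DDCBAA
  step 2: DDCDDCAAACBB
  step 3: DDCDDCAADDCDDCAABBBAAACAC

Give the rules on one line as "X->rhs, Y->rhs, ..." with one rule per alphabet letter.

  step 2 ⇒ step 3: DDCDDCAAACBB ⇒ DDC·DDC·AA·DDC·DDC·AA·B·B·B·AA·AC·AC
    A ↦ B
    B ↦ AC
    C ↦ AA
    D ↦ DDC

A->B, B->AC, C->AA, D->DDC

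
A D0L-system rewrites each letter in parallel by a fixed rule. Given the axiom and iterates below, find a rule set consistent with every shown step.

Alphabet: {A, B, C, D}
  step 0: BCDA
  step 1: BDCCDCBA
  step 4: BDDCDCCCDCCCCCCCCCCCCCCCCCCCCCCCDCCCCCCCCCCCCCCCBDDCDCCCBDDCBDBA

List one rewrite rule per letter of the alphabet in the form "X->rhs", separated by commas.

A->BA, B->BD, C->CC, D->DC

  step 0 ⇒ step 1: BCDA ⇒ BD·CC·DC·BA
    A ↦ BA
    B ↦ BD
    C ↦ CC
    D ↦ DC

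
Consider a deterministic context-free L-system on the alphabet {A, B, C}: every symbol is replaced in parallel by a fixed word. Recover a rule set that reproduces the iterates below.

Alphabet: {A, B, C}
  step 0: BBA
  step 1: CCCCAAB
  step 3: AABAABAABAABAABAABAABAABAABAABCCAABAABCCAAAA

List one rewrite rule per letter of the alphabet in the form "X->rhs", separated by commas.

A->AAB, B->CC, C->AA

  step 0 ⇒ step 1: BBA ⇒ CC·CC·AAB
    A ↦ AAB
    B ↦ CC
    C ↦ AA  (constrained at step 1)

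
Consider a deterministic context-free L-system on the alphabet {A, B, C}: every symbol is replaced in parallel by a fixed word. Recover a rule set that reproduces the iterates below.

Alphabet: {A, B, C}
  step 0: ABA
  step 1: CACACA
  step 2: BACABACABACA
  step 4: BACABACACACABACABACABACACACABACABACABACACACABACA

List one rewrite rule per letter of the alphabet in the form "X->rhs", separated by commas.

A->CA, B->CA, C->BA

  step 1 ⇒ step 2: CACACA ⇒ BA·CA·BA·CA·BA·CA
    A ↦ CA
    C ↦ BA
  step 0 ⇒ step 1: ABA ⇒ CA·CA·CA
    B ↦ CA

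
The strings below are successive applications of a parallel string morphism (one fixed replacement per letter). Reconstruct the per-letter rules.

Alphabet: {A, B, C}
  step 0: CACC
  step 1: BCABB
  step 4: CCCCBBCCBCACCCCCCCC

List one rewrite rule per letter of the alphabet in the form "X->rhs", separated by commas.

  step 0 ⇒ step 1: CACC ⇒ B·CA·B·B
    A ↦ CA
    C ↦ B
    B ↦ CC  (constrained at step 1)

A->CA, B->CC, C->B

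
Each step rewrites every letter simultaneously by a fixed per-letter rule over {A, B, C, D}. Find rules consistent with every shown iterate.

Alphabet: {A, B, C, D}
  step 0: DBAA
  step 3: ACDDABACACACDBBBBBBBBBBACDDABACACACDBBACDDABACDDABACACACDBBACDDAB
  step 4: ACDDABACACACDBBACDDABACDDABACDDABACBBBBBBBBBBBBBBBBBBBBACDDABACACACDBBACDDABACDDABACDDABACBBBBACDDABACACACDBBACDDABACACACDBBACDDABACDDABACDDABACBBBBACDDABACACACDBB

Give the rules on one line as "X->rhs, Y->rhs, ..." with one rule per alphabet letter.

  step 3 ⇒ step 4: ACDDABACACACDBBBBBBBBBBACDDABACACACDBBACDDABACDDABACACACDBBACDDAB ⇒ ACD·DAB·AC·AC·ACD·BB·ACD·DAB·ACD·DAB·ACD·DAB·AC·BB·BB·BB·BB·BB·BB·BB·BB·BB·BB·ACD·DAB·AC·AC·ACD·BB·ACD·DAB·ACD·DAB·ACD·DAB·AC·BB·BB·ACD·DAB·AC·AC·ACD·BB·ACD·DAB·AC·AC·ACD·BB·ACD·DAB·ACD·DAB·ACD·DAB·AC·BB·BB·ACD·DAB·AC·AC·ACD·BB
    A ↦ ACD
    B ↦ BB
    C ↦ DAB
    D ↦ AC

A->ACD, B->BB, C->DAB, D->AC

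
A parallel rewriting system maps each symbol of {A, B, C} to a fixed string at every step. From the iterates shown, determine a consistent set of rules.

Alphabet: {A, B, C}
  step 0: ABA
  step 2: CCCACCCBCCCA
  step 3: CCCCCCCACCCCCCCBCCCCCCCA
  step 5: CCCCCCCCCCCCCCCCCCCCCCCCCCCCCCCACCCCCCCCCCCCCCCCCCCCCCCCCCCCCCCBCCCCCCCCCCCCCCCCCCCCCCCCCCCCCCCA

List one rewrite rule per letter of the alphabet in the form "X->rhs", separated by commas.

  step 2 ⇒ step 3: CCCACCCBCCCA ⇒ CC·CC·CC·CA·CC·CC·CC·CB·CC·CC·CC·CA
    A ↦ CA
    B ↦ CB
    C ↦ CC

A->CA, B->CB, C->CC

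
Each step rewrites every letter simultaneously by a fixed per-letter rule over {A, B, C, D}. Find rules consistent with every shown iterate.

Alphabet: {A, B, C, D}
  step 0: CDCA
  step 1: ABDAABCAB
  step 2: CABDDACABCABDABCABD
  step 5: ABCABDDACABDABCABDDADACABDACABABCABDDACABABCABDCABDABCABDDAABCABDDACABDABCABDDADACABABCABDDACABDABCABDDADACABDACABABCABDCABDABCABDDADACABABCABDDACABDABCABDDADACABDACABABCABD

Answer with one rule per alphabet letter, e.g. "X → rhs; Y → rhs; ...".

A->CAB, B->D, C->AB, D->DA

  step 1 ⇒ step 2: ABDAABCAB ⇒ CAB·D·DA·CAB·CAB·D·AB·CAB·D
    A ↦ CAB
    B ↦ D
    C ↦ AB
    D ↦ DA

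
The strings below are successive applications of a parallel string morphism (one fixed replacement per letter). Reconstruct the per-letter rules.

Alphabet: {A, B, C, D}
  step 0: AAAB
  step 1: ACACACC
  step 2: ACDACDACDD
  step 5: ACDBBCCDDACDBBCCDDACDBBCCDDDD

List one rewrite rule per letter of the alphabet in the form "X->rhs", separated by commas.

  step 1 ⇒ step 2: ACACACC ⇒ AC·D·AC·D·AC·D·D
    A ↦ AC
    C ↦ D
  step 0 ⇒ step 1: AAAB ⇒ AC·AC·AC·C
    B ↦ C
    D ↦ BB  (constrained at step 2)

A->AC, B->C, C->D, D->BB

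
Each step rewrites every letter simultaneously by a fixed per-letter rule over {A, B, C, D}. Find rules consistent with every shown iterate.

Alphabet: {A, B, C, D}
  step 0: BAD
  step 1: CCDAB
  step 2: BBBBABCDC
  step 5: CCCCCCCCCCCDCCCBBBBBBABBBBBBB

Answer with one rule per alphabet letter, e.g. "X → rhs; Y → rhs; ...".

  step 1 ⇒ step 2: CCDAB ⇒ BB·BB·AB·CD·C
    A ↦ CD
    B ↦ C
    C ↦ BB
    D ↦ AB

A->CD, B->C, C->BB, D->AB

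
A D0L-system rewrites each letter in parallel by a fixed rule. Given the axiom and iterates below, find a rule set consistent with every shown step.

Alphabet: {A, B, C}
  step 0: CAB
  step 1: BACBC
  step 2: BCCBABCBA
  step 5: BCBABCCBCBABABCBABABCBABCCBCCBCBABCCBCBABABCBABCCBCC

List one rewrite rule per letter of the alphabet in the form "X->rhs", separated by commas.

  step 1 ⇒ step 2: BACBC ⇒ BC·C·BA·BC·BA
    A ↦ C
    B ↦ BC
    C ↦ BA

A->C, B->BC, C->BA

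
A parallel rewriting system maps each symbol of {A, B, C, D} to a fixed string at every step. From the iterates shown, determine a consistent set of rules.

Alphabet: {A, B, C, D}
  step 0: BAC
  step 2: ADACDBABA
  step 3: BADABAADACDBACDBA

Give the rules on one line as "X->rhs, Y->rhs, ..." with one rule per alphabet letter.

A->BA, B->CD, C->A, D->DA

  step 2 ⇒ step 3: ADACDBABA ⇒ BA·DA·BA·A·DA·CD·BA·CD·BA
    A ↦ BA
    B ↦ CD
    C ↦ A
    D ↦ DA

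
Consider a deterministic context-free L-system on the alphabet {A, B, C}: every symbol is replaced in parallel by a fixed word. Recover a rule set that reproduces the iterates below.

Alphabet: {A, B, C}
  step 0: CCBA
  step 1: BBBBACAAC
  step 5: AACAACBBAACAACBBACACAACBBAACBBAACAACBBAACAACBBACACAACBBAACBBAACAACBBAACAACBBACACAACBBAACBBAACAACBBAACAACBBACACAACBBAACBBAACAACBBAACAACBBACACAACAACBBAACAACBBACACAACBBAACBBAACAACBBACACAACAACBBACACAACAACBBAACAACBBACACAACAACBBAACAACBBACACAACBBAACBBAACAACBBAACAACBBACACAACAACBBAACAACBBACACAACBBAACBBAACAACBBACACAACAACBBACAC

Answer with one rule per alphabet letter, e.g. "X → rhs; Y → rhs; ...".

  step 0 ⇒ step 1: CCBA ⇒ BB·BB·AC·AAC
    A ↦ AAC
    B ↦ AC
    C ↦ BB

A->AAC, B->AC, C->BB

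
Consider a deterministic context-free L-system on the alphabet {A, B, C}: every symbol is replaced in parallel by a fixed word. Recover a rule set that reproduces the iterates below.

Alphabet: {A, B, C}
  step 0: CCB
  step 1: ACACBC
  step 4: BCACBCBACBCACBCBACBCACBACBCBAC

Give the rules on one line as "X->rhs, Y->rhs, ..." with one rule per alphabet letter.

  step 0 ⇒ step 1: CCB ⇒ AC·AC·BC
    B ↦ BC
    C ↦ AC
    A ↦ B  (constrained at step 1)

A->B, B->BC, C->AC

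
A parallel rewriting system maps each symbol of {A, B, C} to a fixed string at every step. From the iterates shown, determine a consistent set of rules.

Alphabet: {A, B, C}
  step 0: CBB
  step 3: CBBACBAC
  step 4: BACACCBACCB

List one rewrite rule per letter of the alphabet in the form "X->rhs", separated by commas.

A->C, B->AC, C->B

  step 3 ⇒ step 4: CBBACBAC ⇒ B·AC·AC·C·B·AC·C·B
    A ↦ C
    B ↦ AC
    C ↦ B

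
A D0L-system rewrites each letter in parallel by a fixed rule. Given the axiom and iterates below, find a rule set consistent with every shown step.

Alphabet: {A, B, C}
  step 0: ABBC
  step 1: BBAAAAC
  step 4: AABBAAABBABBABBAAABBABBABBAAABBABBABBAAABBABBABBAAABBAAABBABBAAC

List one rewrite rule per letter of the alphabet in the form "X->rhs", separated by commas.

  step 0 ⇒ step 1: ABBC ⇒ BBA·A·A·AC
    A ↦ BBA
    B ↦ A
    C ↦ AC

A->BBA, B->A, C->AC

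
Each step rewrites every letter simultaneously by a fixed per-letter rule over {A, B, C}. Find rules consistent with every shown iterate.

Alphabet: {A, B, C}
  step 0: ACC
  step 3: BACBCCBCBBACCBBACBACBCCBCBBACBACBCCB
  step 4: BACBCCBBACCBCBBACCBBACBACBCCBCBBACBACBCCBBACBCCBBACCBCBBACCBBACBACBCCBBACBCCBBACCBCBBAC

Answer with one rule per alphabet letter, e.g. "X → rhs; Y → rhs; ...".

  step 3 ⇒ step 4: BACBCCBCBBACCBBACBACBCCBCBBACBACBCCB ⇒ BAC·BC·CB·BAC·CB·CB·BAC·CB·BAC·BAC·BC·CB·CB·BAC·BAC·BC·CB·BAC·BC·CB·BAC·CB·CB·BAC·CB·BAC·BAC·BC·CB·BAC·BC·CB·BAC·CB·CB·BAC
    A ↦ BC
    B ↦ BAC
    C ↦ CB

A->BC, B->BAC, C->CB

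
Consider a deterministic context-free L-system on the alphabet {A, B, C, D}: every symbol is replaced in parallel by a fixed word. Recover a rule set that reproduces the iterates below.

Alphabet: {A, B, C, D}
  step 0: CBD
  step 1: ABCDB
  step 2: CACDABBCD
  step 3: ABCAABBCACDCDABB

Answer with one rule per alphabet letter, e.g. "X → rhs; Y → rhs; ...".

A->CA, B->CD, C->AB, D->B

  step 2 ⇒ step 3: CACDABBCD ⇒ AB·CA·AB·B·CA·CD·CD·AB·B
    A ↦ CA
    B ↦ CD
    C ↦ AB
    D ↦ B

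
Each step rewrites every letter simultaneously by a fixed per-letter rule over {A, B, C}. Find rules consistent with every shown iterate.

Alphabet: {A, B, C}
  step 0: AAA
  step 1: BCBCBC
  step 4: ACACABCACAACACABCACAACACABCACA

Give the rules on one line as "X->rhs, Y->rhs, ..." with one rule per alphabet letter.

  step 0 ⇒ step 1: AAA ⇒ BC·BC·BC
    A ↦ BC
    B ↦ A  (constrained at step 1)
    C ↦ CA  (constrained at step 1)

A->BC, B->A, C->CA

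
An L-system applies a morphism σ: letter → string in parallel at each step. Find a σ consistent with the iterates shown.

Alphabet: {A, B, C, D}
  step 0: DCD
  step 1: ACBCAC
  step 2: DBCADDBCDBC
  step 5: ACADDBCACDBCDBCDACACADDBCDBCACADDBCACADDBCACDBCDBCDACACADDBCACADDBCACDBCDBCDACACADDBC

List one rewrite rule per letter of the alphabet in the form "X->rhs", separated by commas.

  step 1 ⇒ step 2: ACBCAC ⇒ D·BC·ADD·BC·D·BC
    A ↦ D
    B ↦ ADD
    C ↦ BC
  step 0 ⇒ step 1: DCD ⇒ AC·BC·AC
    D ↦ AC

A->D, B->ADD, C->BC, D->AC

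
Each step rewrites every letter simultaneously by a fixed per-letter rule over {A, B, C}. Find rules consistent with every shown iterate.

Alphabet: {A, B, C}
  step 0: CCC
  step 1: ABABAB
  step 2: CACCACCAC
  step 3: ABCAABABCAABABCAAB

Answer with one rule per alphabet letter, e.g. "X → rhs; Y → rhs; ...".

  step 2 ⇒ step 3: CACCACCAC ⇒ AB·CA·AB·AB·CA·AB·AB·CA·AB
    A ↦ CA
    C ↦ AB
  step 1 ⇒ step 2: ABABAB ⇒ CA·C·CA·C·CA·C
    B ↦ C

A->CA, B->C, C->AB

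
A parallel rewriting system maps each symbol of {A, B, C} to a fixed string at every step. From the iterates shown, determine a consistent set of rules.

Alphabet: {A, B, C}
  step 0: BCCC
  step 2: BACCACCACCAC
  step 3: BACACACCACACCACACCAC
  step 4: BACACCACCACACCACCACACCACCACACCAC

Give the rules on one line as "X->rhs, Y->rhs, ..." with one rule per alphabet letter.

  step 3 ⇒ step 4: BACACACCACACCACACCAC ⇒ BA·C·AC·C·AC·C·AC·AC·C·AC·C·AC·AC·C·AC·C·AC·AC·C·AC
    A ↦ C
    B ↦ BA
    C ↦ AC

A->C, B->BA, C->AC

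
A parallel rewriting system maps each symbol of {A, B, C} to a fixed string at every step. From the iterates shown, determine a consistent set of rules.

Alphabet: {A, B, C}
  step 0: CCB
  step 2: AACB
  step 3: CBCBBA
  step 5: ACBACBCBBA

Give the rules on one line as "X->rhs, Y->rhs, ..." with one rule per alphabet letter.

A->CB, B->A, C->B

  step 2 ⇒ step 3: AACB ⇒ CB·CB·B·A
    A ↦ CB
    B ↦ A
    C ↦ B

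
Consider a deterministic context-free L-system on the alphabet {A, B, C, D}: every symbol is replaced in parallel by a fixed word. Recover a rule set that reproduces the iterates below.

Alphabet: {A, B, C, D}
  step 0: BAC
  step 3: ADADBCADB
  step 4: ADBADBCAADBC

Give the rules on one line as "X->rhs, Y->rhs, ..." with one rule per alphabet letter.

  step 3 ⇒ step 4: ADADBCADB ⇒ AD·B·AD·B·C·A·AD·B·C
    A ↦ AD
    B ↦ C
    C ↦ A
    D ↦ B

A->AD, B->C, C->A, D->B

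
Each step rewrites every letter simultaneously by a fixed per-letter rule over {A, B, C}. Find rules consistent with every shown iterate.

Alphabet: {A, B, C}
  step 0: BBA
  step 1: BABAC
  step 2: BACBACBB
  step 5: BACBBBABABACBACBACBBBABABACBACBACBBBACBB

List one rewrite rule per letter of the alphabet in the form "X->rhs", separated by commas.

A->C, B->BA, C->BB

  step 1 ⇒ step 2: BABAC ⇒ BA·C·BA·C·BB
    A ↦ C
    B ↦ BA
    C ↦ BB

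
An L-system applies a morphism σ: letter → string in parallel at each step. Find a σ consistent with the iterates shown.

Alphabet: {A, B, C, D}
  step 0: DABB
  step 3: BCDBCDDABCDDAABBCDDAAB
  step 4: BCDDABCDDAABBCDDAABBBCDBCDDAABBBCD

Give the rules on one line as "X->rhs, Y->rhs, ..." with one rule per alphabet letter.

A->B, B->BCD, C->D, D->A

  step 3 ⇒ step 4: BCDBCDDABCDDAABBCDDAAB ⇒ BCD·D·A·BCD·D·A·A·B·BCD·D·A·A·B·B·BCD·BCD·D·A·A·B·B·BCD
    A ↦ B
    B ↦ BCD
    C ↦ D
    D ↦ A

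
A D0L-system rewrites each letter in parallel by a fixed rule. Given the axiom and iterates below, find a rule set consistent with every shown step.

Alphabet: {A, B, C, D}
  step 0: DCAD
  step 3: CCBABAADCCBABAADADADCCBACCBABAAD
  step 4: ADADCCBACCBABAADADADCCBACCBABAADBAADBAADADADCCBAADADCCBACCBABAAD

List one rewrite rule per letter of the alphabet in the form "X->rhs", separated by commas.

  step 3 ⇒ step 4: CCBABAADCCBABAADADADCCBACCBABAAD ⇒ AD·AD·CC·BA·CC·BA·BA·AD·AD·AD·CC·BA·CC·BA·BA·AD·BA·AD·BA·AD·AD·AD·CC·BA·AD·AD·CC·BA·CC·BA·BA·AD
    A ↦ BA
    B ↦ CC
    C ↦ AD
    D ↦ AD

A->BA, B->CC, C->AD, D->AD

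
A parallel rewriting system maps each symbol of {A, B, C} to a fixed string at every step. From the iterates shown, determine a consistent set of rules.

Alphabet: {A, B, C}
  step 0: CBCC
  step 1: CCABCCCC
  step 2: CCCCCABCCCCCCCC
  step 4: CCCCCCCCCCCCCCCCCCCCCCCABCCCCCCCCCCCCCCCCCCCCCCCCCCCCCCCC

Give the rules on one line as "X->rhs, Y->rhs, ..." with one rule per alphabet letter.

  step 1 ⇒ step 2: CCABCCCC ⇒ CC·CC·C·AB·CC·CC·CC·CC
    A ↦ C
    B ↦ AB
    C ↦ CC

A->C, B->AB, C->CC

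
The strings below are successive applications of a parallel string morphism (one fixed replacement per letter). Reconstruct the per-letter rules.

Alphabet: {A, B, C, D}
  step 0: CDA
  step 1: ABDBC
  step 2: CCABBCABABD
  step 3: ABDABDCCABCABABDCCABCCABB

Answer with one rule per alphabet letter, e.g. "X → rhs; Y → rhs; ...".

  step 2 ⇒ step 3: CCABBCABABD ⇒ ABD·ABD·C·CAB·CAB·ABD·C·CAB·C·CAB·B
    A ↦ C
    B ↦ CAB
    C ↦ ABD
    D ↦ B

A->C, B->CAB, C->ABD, D->B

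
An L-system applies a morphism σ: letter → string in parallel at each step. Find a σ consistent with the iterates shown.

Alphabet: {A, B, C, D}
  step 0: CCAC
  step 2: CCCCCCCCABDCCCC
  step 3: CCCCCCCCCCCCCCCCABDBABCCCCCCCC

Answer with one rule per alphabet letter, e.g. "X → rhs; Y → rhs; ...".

A->AB, B->D, C->CC, D->BAB

  step 2 ⇒ step 3: CCCCCCCCABDCCCC ⇒ CC·CC·CC·CC·CC·CC·CC·CC·AB·D·BAB·CC·CC·CC·CC
    A ↦ AB
    B ↦ D
    C ↦ CC
    D ↦ BAB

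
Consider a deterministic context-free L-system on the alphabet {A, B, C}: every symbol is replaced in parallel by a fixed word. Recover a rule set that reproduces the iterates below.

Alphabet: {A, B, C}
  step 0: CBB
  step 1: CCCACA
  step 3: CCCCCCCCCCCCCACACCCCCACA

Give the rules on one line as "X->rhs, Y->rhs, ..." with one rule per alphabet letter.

  step 0 ⇒ step 1: CBB ⇒ CC·CA·CA
    B ↦ CA
    C ↦ CC
    A ↦ BB  (constrained at step 1)

A->BB, B->CA, C->CC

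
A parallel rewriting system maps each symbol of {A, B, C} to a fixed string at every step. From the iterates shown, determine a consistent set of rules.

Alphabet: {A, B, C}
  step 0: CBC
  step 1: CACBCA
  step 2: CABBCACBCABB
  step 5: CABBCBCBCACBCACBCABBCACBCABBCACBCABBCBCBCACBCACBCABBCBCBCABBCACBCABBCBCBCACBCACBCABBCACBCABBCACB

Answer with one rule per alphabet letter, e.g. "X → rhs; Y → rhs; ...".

  step 1 ⇒ step 2: CACBCA ⇒ CA·BB·CA·CB·CA·BB
    A ↦ BB
    B ↦ CB
    C ↦ CA

A->BB, B->CB, C->CA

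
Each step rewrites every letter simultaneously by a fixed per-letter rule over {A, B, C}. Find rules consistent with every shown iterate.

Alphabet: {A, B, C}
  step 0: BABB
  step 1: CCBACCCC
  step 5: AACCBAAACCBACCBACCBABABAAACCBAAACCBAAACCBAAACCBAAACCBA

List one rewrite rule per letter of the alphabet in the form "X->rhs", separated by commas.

A->BA, B->CC, C->A

  step 0 ⇒ step 1: BABB ⇒ CC·BA·CC·CC
    A ↦ BA
    B ↦ CC
    C ↦ A  (constrained at step 1)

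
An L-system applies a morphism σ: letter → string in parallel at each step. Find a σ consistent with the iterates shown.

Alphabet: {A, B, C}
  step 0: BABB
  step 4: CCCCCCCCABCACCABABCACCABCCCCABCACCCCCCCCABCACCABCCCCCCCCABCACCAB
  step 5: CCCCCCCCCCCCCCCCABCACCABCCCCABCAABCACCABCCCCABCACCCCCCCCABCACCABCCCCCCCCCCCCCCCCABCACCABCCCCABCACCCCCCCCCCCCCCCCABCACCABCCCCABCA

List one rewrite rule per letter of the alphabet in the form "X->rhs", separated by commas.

  step 4 ⇒ step 5: CCCCCCCCABCACCABABCACCABCCCCABCACCCCCCCCABCACCABCCCCCCCCABCACCAB ⇒ CC·CC·CC·CC·CC·CC·CC·CC·AB·CA·CC·AB·CC·CC·AB·CA·AB·CA·CC·AB·CC·CC·AB·CA·CC·CC·CC·CC·AB·CA·CC·AB·CC·CC·CC·CC·CC·CC·CC·CC·AB·CA·CC·AB·CC·CC·AB·CA·CC·CC·CC·CC·CC·CC·CC·CC·AB·CA·CC·AB·CC·CC·AB·CA
    A ↦ AB
    B ↦ CA
    C ↦ CC

A->AB, B->CA, C->CC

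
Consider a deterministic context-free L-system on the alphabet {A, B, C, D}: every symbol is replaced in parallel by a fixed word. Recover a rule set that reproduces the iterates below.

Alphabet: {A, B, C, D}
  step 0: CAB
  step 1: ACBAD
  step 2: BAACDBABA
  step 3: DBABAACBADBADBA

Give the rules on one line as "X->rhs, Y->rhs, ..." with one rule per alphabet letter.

A->BA, B->D, C->AC, D->BA

  step 2 ⇒ step 3: BAACDBABA ⇒ D·BA·BA·AC·BA·D·BA·D·BA
    A ↦ BA
    B ↦ D
    C ↦ AC
    D ↦ BA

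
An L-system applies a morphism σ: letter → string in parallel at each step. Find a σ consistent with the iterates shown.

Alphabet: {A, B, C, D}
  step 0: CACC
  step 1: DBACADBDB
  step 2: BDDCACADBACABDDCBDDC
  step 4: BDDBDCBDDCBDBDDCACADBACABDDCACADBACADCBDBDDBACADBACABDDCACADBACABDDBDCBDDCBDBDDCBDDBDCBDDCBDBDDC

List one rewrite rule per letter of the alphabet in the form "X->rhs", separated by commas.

  step 1 ⇒ step 2: DBACADBDB ⇒ BD·DC·ACA·DB·ACA·BD·DC·BD·DC
    A ↦ ACA
    B ↦ DC
    C ↦ DB
    D ↦ BD

A->ACA, B->DC, C->DB, D->BD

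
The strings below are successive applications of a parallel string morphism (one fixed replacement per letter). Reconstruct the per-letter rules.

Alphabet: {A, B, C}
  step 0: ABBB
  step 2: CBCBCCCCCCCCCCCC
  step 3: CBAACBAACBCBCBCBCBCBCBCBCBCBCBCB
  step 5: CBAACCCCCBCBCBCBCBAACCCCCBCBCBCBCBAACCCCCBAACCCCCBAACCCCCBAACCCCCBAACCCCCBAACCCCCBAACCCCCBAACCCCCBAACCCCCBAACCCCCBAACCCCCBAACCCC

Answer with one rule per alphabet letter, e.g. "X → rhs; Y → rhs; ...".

A->CC, B->AA, C->CB

  step 2 ⇒ step 3: CBCBCCCCCCCCCCCC ⇒ CB·AA·CB·AA·CB·CB·CB·CB·CB·CB·CB·CB·CB·CB·CB·CB
    B ↦ AA
    C ↦ CB
    A ↦ CC  (constrained at step 0)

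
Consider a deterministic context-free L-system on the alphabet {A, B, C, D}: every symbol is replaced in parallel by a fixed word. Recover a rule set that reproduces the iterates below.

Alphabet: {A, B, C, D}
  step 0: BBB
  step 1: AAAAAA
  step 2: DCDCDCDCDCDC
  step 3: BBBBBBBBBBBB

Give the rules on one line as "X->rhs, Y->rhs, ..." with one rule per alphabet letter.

  step 2 ⇒ step 3: DCDCDCDCDCDC ⇒ B·B·B·B·B·B·B·B·B·B·B·B
    C ↦ B
    D ↦ B
  step 1 ⇒ step 2: AAAAAA ⇒ DC·DC·DC·DC·DC·DC
    A ↦ DC
  step 0 ⇒ step 1: BBB ⇒ AA·AA·AA
    B ↦ AA

A->DC, B->AA, C->B, D->B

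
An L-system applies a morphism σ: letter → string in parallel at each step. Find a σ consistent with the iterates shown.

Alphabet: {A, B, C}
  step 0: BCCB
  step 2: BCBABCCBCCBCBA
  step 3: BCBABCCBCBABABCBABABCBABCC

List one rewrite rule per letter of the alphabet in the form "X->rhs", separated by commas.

  step 2 ⇒ step 3: BCBABCCBCCBCBA ⇒ BC·BA·BC·C·BC·BA·BA·BC·BA·BA·BC·BA·BC·C
    A ↦ C
    B ↦ BC
    C ↦ BA

A->C, B->BC, C->BA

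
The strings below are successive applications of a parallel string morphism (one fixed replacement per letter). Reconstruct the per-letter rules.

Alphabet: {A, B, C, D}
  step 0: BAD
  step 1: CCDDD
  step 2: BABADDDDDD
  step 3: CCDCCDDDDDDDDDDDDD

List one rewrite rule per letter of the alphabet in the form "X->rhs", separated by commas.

  step 2 ⇒ step 3: BABADDDDDD ⇒ CC·D·CC·D·DD·DD·DD·DD·DD·DD
    A ↦ D
    B ↦ CC
    D ↦ DD
  step 1 ⇒ step 2: CCDDD ⇒ BA·BA·DD·DD·DD
    C ↦ BA

A->D, B->CC, C->BA, D->DD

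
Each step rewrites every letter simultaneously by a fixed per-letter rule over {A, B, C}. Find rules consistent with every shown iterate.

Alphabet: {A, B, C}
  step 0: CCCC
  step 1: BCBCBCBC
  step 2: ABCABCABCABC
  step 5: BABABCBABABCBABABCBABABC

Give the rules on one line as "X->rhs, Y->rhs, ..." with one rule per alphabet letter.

A->B, B->A, C->BC

  step 1 ⇒ step 2: BCBCBCBC ⇒ A·BC·A·BC·A·BC·A·BC
    B ↦ A
    C ↦ BC
    A ↦ B  (constrained at step 2)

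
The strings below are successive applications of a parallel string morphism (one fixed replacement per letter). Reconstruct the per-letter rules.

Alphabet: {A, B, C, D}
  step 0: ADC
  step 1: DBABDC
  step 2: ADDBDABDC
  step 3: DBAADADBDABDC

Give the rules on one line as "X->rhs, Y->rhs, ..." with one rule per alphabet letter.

A->DB, B->D, C->BDC, D->A

  step 2 ⇒ step 3: ADDBDABDC ⇒ DB·A·A·D·A·DB·D·A·BDC
    A ↦ DB
    B ↦ D
    C ↦ BDC
    D ↦ A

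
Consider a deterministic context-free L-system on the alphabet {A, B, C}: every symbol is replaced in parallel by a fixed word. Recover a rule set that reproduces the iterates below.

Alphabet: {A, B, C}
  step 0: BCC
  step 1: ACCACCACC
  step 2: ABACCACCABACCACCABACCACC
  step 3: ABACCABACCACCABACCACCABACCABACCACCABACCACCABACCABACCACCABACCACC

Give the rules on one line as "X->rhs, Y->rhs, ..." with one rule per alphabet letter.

A->AB, B->ACC, C->ACC

  step 2 ⇒ step 3: ABACCACCABACCACCABACCACC ⇒ AB·ACC·AB·ACC·ACC·AB·ACC·ACC·AB·ACC·AB·ACC·ACC·AB·ACC·ACC·AB·ACC·AB·ACC·ACC·AB·ACC·ACC
    A ↦ AB
    B ↦ ACC
    C ↦ ACC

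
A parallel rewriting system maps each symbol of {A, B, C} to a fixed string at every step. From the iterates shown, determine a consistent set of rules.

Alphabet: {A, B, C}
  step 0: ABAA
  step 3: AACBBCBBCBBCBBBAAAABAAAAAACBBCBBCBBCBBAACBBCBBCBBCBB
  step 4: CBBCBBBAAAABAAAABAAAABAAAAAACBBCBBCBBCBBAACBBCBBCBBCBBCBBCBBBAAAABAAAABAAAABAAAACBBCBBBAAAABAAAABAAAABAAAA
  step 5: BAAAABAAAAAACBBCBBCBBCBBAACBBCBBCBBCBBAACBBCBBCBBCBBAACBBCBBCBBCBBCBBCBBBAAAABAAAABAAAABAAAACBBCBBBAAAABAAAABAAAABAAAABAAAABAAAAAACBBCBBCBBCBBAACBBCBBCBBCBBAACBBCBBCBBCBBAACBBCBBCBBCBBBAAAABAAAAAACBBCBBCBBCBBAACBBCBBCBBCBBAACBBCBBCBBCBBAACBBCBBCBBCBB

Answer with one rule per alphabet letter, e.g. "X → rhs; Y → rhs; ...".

A->CBB, B->AA, C->B

  step 4 ⇒ step 5: CBBCBBBAAAABAAAABAAAABAAAAAACBBCBBCBBCBBAACBBCBBCBBCBBCBBCBBBAAAABAAAABAAAABAAAACBBCBBBAAAABAAAABAAAABAAAA ⇒ B·AA·AA·B·AA·AA·AA·CBB·CBB·CBB·CBB·AA·CBB·CBB·CBB·CBB·AA·CBB·CBB·CBB·CBB·AA·CBB·CBB·CBB·CBB·CBB·CBB·B·AA·AA·B·AA·AA·B·AA·AA·B·AA·AA·CBB·CBB·B·AA·AA·B·AA·AA·B·AA·AA·B·AA·AA·B·AA·AA·B·AA·AA·AA·CBB·CBB·CBB·CBB·AA·CBB·CBB·CBB·CBB·AA·CBB·CBB·CBB·CBB·AA·CBB·CBB·CBB·CBB·B·AA·AA·B·AA·AA·AA·CBB·CBB·CBB·CBB·AA·CBB·CBB·CBB·CBB·AA·CBB·CBB·CBB·CBB·AA·CBB·CBB·CBB·CBB
    A ↦ CBB
    B ↦ AA
    C ↦ B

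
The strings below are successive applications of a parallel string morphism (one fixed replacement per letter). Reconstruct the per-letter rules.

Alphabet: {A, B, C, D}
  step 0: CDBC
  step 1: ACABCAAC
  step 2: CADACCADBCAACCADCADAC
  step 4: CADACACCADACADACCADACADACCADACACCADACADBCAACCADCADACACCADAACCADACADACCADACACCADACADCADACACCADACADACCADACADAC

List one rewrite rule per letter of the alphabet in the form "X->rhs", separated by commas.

  step 1 ⇒ step 2: ACABCAAC ⇒ CAD·AC·CAD·BCA·AC·CAD·CAD·AC
    A ↦ CAD
    B ↦ BCA
    C ↦ AC
  step 0 ⇒ step 1: CDBC ⇒ AC·A·BCA·AC
    D ↦ A

A->CAD, B->BCA, C->AC, D->A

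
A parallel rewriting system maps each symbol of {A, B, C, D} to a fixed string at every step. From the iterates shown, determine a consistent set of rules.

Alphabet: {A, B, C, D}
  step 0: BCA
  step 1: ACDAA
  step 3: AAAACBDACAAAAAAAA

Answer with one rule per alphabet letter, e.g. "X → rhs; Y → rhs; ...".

  step 0 ⇒ step 1: BCA ⇒ AC·D·AA
    A ↦ AA
    B ↦ AC
    C ↦ D
    D ↦ CB  (constrained at step 1)

A->AA, B->AC, C->D, D->CB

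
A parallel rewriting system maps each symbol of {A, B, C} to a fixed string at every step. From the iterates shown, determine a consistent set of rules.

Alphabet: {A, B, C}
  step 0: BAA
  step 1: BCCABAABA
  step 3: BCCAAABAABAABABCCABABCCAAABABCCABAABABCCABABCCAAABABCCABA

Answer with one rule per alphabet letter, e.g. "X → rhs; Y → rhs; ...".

A->ABA, B->BCC, C->A

  step 0 ⇒ step 1: BAA ⇒ BCC·ABA·ABA
    A ↦ ABA
    B ↦ BCC
    C ↦ A  (constrained at step 1)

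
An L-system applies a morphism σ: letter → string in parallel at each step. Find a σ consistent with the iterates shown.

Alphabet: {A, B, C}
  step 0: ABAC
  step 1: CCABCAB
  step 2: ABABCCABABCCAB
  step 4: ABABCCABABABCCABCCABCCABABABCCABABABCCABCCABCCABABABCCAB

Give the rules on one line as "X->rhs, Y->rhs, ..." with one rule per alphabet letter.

A->C, B->CAB, C->AB

  step 1 ⇒ step 2: CCABCAB ⇒ AB·AB·C·CAB·AB·C·CAB
    A ↦ C
    B ↦ CAB
    C ↦ AB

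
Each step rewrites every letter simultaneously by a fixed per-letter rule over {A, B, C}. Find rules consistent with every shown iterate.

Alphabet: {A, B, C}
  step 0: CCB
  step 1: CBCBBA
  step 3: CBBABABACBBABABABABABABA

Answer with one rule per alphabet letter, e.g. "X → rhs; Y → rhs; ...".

A->BA, B->BA, C->CB

  step 0 ⇒ step 1: CCB ⇒ CB·CB·BA
    B ↦ BA
    C ↦ CB
    A ↦ BA  (constrained at step 1)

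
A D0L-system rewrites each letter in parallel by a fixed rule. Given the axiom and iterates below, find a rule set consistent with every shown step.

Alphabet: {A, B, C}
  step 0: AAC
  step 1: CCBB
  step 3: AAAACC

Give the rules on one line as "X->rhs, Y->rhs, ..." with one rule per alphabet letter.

  step 0 ⇒ step 1: AAC ⇒ C·C·BB
    A ↦ C
    C ↦ BB
    B ↦ A  (constrained at step 1)

A->C, B->A, C->BB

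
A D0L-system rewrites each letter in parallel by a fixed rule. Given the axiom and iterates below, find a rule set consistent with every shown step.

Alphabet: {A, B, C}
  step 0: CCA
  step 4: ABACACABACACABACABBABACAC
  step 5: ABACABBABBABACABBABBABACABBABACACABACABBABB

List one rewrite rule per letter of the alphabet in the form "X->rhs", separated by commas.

A->AB, B->AC, C->B

  step 4 ⇒ step 5: ABACACABACACABACABBABACAC ⇒ AB·AC·AB·B·AB·B·AB·AC·AB·B·AB·B·AB·AC·AB·B·AB·AC·AC·AB·AC·AB·B·AB·B
    A ↦ AB
    B ↦ AC
    C ↦ B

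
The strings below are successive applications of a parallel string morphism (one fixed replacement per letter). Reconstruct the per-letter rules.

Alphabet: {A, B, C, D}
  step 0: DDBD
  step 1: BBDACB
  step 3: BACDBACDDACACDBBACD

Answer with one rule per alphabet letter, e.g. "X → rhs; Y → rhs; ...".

  step 0 ⇒ step 1: DDBD ⇒ B·B·DAC·B
    B ↦ DAC
    D ↦ B
    A ↦ AC  (constrained at step 1)
    C ↦ D  (constrained at step 1)

A->AC, B->DAC, C->D, D->B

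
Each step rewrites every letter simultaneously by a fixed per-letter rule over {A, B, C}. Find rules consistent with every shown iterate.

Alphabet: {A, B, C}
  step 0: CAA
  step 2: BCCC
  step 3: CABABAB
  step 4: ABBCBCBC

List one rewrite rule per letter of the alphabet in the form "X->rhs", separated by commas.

  step 3 ⇒ step 4: CABABAB ⇒ AB·B·C·B·C·B·C
    A ↦ B
    B ↦ C
    C ↦ AB

A->B, B->C, C->AB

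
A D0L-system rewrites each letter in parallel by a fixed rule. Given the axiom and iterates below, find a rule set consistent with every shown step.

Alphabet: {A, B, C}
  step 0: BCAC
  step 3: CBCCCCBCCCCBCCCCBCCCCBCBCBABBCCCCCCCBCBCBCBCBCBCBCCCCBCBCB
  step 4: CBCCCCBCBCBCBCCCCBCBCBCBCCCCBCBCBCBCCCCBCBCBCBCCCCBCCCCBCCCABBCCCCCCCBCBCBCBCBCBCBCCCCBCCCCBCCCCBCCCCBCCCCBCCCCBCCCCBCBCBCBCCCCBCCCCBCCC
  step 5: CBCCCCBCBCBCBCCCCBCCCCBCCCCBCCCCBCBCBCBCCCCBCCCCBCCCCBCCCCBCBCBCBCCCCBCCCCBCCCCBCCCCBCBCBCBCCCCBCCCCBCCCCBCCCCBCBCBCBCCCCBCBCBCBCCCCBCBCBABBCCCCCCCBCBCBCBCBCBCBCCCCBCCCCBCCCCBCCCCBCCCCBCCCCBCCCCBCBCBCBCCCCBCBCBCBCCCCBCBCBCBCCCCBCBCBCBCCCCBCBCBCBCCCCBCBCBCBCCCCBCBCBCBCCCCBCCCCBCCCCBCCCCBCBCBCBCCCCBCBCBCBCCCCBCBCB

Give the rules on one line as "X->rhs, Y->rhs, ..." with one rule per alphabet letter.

A->ABB, B->CCC, C->CB

  step 4 ⇒ step 5: CBCCCCBCBCBCBCCCCBCBCBCBCCCCBCBCBCBCCCCBCBCBCBCCCCBCCCCBCCCABBCCCCCCCBCBCBCBCBCBCBCCCCBCCCCBCCCCBCCCCBCCCCBCCCCBCCCCBCBCBCBCCCCBCCCCBCCC ⇒ CB·CCC·CB·CB·CB·CB·CCC·CB·CCC·CB·CCC·CB·CCC·CB·CB·CB·CB·CCC·CB·CCC·CB·CCC·CB·CCC·CB·CB·CB·CB·CCC·CB·CCC·CB·CCC·CB·CCC·CB·CB·CB·CB·CCC·CB·CCC·CB·CCC·CB·CCC·CB·CB·CB·CB·CCC·CB·CB·CB·CB·CCC·CB·CB·CB·ABB·CCC·CCC·CB·CB·CB·CB·CB·CB·CB·CCC·CB·CCC·CB·CCC·CB·CCC·CB·CCC·CB·CCC·CB·CCC·CB·CB·CB·CB·CCC·CB·CB·CB·CB·CCC·CB·CB·CB·CB·CCC·CB·CB·CB·CB·CCC·CB·CB·CB·CB·CCC·CB·CB·CB·CB·CCC·CB·CB·CB·CB·CCC·CB·CCC·CB·CCC·CB·CCC·CB·CB·CB·CB·CCC·CB·CB·CB·CB·CCC·CB·CB·CB
    A ↦ ABB
    B ↦ CCC
    C ↦ CB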